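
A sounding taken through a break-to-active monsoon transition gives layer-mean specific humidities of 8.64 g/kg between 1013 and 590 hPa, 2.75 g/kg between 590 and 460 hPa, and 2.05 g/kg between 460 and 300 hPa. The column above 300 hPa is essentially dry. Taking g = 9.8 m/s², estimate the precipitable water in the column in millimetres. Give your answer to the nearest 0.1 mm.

Precipitable water is the column-integrated vapour mass per unit area: PW = (1/g) Σ q̄ Δp, with q in kg/kg and Δp in Pa (1 kg/m² of water = 1 mm).
Layer 1013–590 hPa: Δp = 423 hPa = 42300 Pa, q̄ = 0.00864 kg/kg → 0.00864 × 42300 / 9.8 = 37.29 mm
Layer 590–460 hPa: Δp = 130 hPa = 13000 Pa, q̄ = 0.00275 kg/kg → 0.00275 × 13000 / 9.8 = 3.65 mm
Layer 460–300 hPa: Δp = 160 hPa = 16000 Pa, q̄ = 0.00205 kg/kg → 0.00205 × 16000 / 9.8 = 3.35 mm
PW = 37.29 + 3.65 + 3.35 = 44.29 ≈ 44.3 mm.

PW ≈ 44.3 mm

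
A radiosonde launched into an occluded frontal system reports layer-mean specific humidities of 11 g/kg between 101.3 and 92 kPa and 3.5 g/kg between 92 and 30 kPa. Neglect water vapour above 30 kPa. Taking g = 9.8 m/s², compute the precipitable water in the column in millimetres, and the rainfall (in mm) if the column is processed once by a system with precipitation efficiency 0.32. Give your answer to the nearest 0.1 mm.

Precipitable water is the column-integrated vapour mass per unit area: PW = (1/g) Σ q̄ Δp, with q in kg/kg and Δp in Pa (1 kg/m² of water = 1 mm).
Layer 101.3–92 kPa: Δp = 93 hPa = 9300 Pa, q̄ = 0.011 kg/kg → 0.011 × 9300 / 9.8 = 10.44 mm
Layer 92–30 kPa: Δp = 620 hPa = 62000 Pa, q̄ = 0.0035 kg/kg → 0.0035 × 62000 / 9.8 = 22.14 mm
PW = 10.44 + 22.14 = 32.58 ≈ 32.6 mm.
Rainfall = ε × PW = 0.32 × 32.6 = 10.4 mm.

PW ≈ 32.6 mm; rainfall ≈ 10.4 mm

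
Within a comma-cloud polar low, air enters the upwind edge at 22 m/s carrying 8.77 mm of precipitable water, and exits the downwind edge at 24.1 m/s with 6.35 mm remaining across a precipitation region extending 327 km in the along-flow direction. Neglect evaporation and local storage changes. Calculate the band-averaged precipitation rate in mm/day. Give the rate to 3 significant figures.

Column moisture flux per unit crosswind length is F = V × PW.
Inflow: F_in = 22 × 8.77 = 192.94 mm·m/s
Outflow: F_out = 24.1 × 6.35 = 153.035 mm·m/s
Steady-state rate R = (F_in − F_out)/L = (192.94 − 153.035) / 327000 m = 1.220e-04 mm/s.
R = 1.220e-04 × 3600 × 24 = 10.5 mm/day.

R ≈ 10.5 mm/day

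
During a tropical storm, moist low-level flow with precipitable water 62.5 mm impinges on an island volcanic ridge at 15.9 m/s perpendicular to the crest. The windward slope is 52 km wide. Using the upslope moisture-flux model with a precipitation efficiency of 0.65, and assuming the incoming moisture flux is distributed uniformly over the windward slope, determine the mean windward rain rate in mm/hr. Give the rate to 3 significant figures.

Incoming column moisture flux per unit ridge length: F = V × PW = 15.9 × 62.5 = 993.75 mm·m/s.
Spread over the 52 km slope with efficiency ε = 0.65: R = ε·F/W = 0.65 × 993.75 / 52000 m = 1.242e-02 mm/s.
R = 1.242e-02 × 3600 = 44.7 mm/hr.

R ≈ 44.7 mm/hr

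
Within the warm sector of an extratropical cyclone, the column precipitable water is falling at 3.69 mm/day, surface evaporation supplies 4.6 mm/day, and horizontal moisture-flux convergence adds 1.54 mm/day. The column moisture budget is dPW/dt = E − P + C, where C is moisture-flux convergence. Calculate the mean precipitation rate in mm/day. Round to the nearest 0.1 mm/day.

dPW/dt = -3.69 mm/day.
P = E + C − dPW/dt = 4.6 + (1.54) − (-3.69) = 9.8 mm/day.

P ≈ 9.8 mm/day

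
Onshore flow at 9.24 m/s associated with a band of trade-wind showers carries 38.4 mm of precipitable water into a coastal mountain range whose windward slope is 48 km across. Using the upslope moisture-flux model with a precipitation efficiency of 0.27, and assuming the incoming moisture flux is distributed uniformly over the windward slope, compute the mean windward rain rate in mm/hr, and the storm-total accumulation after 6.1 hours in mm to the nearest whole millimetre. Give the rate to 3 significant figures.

R ≈ 7.19 mm/hr; total ≈ 44 mm

Incoming column moisture flux per unit ridge length: F = V × PW = 9.24 × 38.4 = 354.816 mm·m/s.
Spread over the 48 km slope with efficiency ε = 0.27: R = ε·F/W = 0.27 × 354.816 / 48000 m = 1.996e-03 mm/s.
R = 1.996e-03 × 3600 = 7.19 mm/hr.
Over 6.1 h: total = 7.19 × 6.1 = 43.859 ≈ 44 mm.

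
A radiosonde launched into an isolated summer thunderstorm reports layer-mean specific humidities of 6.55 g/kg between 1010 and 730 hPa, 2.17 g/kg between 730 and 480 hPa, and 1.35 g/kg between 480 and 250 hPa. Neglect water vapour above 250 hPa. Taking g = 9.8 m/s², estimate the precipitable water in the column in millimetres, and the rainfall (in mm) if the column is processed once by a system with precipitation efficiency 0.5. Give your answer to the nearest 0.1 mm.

Precipitable water is the column-integrated vapour mass per unit area: PW = (1/g) Σ q̄ Δp, with q in kg/kg and Δp in Pa (1 kg/m² of water = 1 mm).
Layer 1010–730 hPa: Δp = 280 hPa = 28000 Pa, q̄ = 0.00655 kg/kg → 0.00655 × 28000 / 9.8 = 18.71 mm
Layer 730–480 hPa: Δp = 250 hPa = 25000 Pa, q̄ = 0.00217 kg/kg → 0.00217 × 25000 / 9.8 = 5.54 mm
Layer 480–250 hPa: Δp = 230 hPa = 23000 Pa, q̄ = 0.00135 kg/kg → 0.00135 × 23000 / 9.8 = 3.17 mm
PW = 18.71 + 5.54 + 3.17 = 27.42 ≈ 27.4 mm.
Rainfall = ε × PW = 0.5 × 27.4 = 13.7 mm.

PW ≈ 27.4 mm; rainfall ≈ 13.7 mm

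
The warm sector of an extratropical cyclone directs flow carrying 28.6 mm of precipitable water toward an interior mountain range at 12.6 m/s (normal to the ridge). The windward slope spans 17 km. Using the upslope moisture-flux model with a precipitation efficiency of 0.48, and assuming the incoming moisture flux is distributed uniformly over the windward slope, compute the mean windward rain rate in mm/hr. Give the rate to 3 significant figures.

Incoming column moisture flux per unit ridge length: F = V × PW = 12.6 × 28.6 = 360.36 mm·m/s.
Spread over the 17 km slope with efficiency ε = 0.48: R = ε·F/W = 0.48 × 360.36 / 17000 m = 1.017e-02 mm/s.
R = 1.017e-02 × 3600 = 36.6 mm/hr.

R ≈ 36.6 mm/hr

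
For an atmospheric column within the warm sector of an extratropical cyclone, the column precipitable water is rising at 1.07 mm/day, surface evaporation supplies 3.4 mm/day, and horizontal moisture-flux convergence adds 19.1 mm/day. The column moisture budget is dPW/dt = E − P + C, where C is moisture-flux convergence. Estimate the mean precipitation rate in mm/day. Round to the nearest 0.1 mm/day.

P ≈ 21.4 mm/day

dPW/dt = +1.07 mm/day.
P = E + C − dPW/dt = 3.4 + (19.1) − (+1.07) = 21.4 mm/day.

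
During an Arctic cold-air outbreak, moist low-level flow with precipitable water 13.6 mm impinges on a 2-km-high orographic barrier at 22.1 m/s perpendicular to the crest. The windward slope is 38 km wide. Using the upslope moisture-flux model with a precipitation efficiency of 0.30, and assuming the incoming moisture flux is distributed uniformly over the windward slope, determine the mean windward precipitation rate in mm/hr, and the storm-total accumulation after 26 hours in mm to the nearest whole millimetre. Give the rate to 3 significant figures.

R ≈ 8.54 mm/hr; total ≈ 222 mm

Incoming column moisture flux per unit ridge length: F = V × PW = 22.1 × 13.6 = 300.56 mm·m/s.
Spread over the 38 km slope with efficiency ε = 0.30: R = ε·F/W = 0.30 × 300.56 / 38000 m = 2.373e-03 mm/s.
R = 2.373e-03 × 3600 = 8.54 mm/hr.
Over 26 h: total = 8.54 × 26 = 222.04 ≈ 222 mm.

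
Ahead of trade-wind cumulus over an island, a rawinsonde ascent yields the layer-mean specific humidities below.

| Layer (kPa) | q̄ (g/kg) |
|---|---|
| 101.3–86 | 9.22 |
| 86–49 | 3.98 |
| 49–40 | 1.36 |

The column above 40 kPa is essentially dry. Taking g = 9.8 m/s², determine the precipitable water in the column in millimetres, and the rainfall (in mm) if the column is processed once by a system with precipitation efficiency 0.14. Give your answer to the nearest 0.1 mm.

Precipitable water is the column-integrated vapour mass per unit area: PW = (1/g) Σ q̄ Δp, with q in kg/kg and Δp in Pa (1 kg/m² of water = 1 mm).
Layer 101.3–86 kPa: Δp = 153 hPa = 15300 Pa, q̄ = 0.00922 kg/kg → 0.00922 × 15300 / 9.8 = 14.39 mm
Layer 86–49 kPa: Δp = 370 hPa = 37000 Pa, q̄ = 0.00398 kg/kg → 0.00398 × 37000 / 9.8 = 15.03 mm
Layer 49–40 kPa: Δp = 90 hPa = 9000 Pa, q̄ = 0.00136 kg/kg → 0.00136 × 9000 / 9.8 = 1.25 mm
PW = 14.39 + 15.03 + 1.25 = 30.67 ≈ 30.7 mm.
Rainfall = ε × PW = 0.14 × 30.7 = 4.3 mm.

PW ≈ 30.7 mm; rainfall ≈ 4.3 mm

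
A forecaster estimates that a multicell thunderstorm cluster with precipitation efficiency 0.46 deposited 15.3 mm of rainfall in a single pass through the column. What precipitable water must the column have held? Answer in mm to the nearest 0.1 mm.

PW ≈ 33.3 mm

PW = rainfall / ε = 15.3 / 0.46 = 33.3 mm.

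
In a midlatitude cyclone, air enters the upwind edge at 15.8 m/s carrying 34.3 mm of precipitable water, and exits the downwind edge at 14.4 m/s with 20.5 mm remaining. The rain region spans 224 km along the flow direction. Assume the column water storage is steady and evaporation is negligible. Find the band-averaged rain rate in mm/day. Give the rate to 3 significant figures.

R ≈ 95.2 mm/day

Column moisture flux per unit crosswind length is F = V × PW.
Inflow: F_in = 15.8 × 34.3 = 541.94 mm·m/s
Outflow: F_out = 14.4 × 20.5 = 295.2 mm·m/s
Steady-state rate R = (F_in − F_out)/L = (541.94 − 295.2) / 224000 m = 1.102e-03 mm/s.
R = 1.102e-03 × 3600 × 24 = 95.2 mm/day.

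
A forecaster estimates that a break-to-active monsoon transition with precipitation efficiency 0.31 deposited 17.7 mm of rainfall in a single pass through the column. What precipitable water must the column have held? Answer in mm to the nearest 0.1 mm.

PW ≈ 57.1 mm

PW = rainfall / ε = 17.7 / 0.31 = 57.1 mm.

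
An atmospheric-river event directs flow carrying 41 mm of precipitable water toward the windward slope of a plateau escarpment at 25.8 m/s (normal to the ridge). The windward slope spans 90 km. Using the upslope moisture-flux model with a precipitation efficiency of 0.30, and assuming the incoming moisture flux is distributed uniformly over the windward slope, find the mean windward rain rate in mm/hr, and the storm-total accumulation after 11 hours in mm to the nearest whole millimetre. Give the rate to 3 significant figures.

R ≈ 12.7 mm/hr; total ≈ 140 mm

Incoming column moisture flux per unit ridge length: F = V × PW = 25.8 × 41 = 1057.8 mm·m/s.
Spread over the 90 km slope with efficiency ε = 0.30: R = ε·F/W = 0.30 × 1057.8 / 90000 m = 3.526e-03 mm/s.
R = 3.526e-03 × 3600 = 12.7 mm/hr.
Over 11 h: total = 12.7 × 11 = 139.7 ≈ 140 mm.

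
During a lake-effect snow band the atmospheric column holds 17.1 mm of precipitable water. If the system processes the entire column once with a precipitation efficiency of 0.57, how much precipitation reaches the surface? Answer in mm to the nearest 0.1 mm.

precipitation ≈ 9.7 mm

Precipitation = ε × PW = 0.57 × 17.1 = 9.7 mm.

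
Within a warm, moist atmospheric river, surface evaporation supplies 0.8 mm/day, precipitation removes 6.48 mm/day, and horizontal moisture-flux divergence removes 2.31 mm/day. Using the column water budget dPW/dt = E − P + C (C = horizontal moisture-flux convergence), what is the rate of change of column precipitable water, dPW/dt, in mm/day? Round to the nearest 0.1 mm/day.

dPW/dt = E − P + C = 0.8 − 6.48 + (-2.31) = -8.0 mm/day.

dPW/dt ≈ -8.0 mm/day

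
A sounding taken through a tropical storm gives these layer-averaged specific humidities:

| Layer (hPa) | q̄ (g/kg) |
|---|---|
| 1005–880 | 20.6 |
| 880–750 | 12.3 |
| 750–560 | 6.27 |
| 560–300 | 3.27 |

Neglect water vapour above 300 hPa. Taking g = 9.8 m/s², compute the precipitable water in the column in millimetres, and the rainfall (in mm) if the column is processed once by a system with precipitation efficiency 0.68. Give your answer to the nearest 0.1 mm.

PW ≈ 63.4 mm; rainfall ≈ 43.1 mm

Precipitable water is the column-integrated vapour mass per unit area: PW = (1/g) Σ q̄ Δp, with q in kg/kg and Δp in Pa (1 kg/m² of water = 1 mm).
Layer 1005–880 hPa: Δp = 125 hPa = 12500 Pa, q̄ = 0.0206 kg/kg → 0.0206 × 12500 / 9.8 = 26.28 mm
Layer 880–750 hPa: Δp = 130 hPa = 13000 Pa, q̄ = 0.0123 kg/kg → 0.0123 × 13000 / 9.8 = 16.32 mm
Layer 750–560 hPa: Δp = 190 hPa = 19000 Pa, q̄ = 0.00627 kg/kg → 0.00627 × 19000 / 9.8 = 12.16 mm
Layer 560–300 hPa: Δp = 260 hPa = 26000 Pa, q̄ = 0.00327 kg/kg → 0.00327 × 26000 / 9.8 = 8.68 mm
PW = 26.28 + 16.32 + 12.16 + 8.68 = 63.44 ≈ 63.4 mm.
Rainfall = ε × PW = 0.68 × 63.4 = 43.1 mm.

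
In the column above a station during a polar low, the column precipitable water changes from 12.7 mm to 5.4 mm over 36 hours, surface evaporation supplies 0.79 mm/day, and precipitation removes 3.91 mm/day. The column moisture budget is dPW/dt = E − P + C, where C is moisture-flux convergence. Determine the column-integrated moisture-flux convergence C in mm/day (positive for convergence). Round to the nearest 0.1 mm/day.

dPW/dt = (5.4 − 12.7) mm / (36/24 day) = -4.867 mm/day.
C = dPW/dt − E + P = (-4.867) − 0.79 + 3.91 = -1.7 mm/day.

C ≈ -1.7 mm/day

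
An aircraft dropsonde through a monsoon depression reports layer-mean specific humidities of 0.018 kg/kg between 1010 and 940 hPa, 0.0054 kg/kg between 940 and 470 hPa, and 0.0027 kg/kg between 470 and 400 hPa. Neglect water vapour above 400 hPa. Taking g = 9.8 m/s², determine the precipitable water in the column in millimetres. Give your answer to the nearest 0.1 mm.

Precipitable water is the column-integrated vapour mass per unit area: PW = (1/g) Σ q̄ Δp, with q in kg/kg and Δp in Pa (1 kg/m² of water = 1 mm).
Layer 1010–940 hPa: Δp = 70 hPa = 7000 Pa, q̄ = 0.018 kg/kg → 0.018 × 7000 / 9.8 = 12.86 mm
Layer 940–470 hPa: Δp = 470 hPa = 47000 Pa, q̄ = 0.0054 kg/kg → 0.0054 × 47000 / 9.8 = 25.90 mm
Layer 470–400 hPa: Δp = 70 hPa = 7000 Pa, q̄ = 0.0027 kg/kg → 0.0027 × 7000 / 9.8 = 1.93 mm
PW = 12.86 + 25.90 + 1.93 = 40.69 ≈ 40.7 mm.

PW ≈ 40.7 mm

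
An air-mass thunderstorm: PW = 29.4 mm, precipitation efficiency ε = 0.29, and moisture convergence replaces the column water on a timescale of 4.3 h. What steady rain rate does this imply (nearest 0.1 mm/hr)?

R ≈ 2.0 mm/hr

Each overturning extracts ε × PW = 0.29 × 29.4 = 8.526 mm.
Rate = ε·PW / τ = 8.526 / 4.3 h = 2.0 mm/hr.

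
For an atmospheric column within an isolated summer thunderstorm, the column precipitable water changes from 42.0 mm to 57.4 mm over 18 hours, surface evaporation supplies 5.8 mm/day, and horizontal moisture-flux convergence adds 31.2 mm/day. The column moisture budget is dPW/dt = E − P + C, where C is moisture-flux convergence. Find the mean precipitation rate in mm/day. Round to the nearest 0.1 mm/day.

P ≈ 16.5 mm/day

dPW/dt = (57.4 − 42.0) mm / (18/24 day) = +20.533 mm/day.
P = E + C − dPW/dt = 5.8 + (31.2) − (+20.533) = 16.5 mm/day.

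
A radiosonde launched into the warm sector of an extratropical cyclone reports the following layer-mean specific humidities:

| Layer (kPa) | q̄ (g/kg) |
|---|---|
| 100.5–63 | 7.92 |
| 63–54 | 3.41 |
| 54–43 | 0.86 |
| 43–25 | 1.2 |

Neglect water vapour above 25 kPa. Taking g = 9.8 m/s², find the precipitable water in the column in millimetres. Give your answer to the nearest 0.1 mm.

PW ≈ 36.6 mm

Precipitable water is the column-integrated vapour mass per unit area: PW = (1/g) Σ q̄ Δp, with q in kg/kg and Δp in Pa (1 kg/m² of water = 1 mm).
Layer 100.5–63 kPa: Δp = 375 hPa = 37500 Pa, q̄ = 0.00792 kg/kg → 0.00792 × 37500 / 9.8 = 30.31 mm
Layer 63–54 kPa: Δp = 90 hPa = 9000 Pa, q̄ = 0.00341 kg/kg → 0.00341 × 9000 / 9.8 = 3.13 mm
Layer 54–43 kPa: Δp = 110 hPa = 11000 Pa, q̄ = 0.00086 kg/kg → 0.00086 × 11000 / 9.8 = 0.97 mm
Layer 43–25 kPa: Δp = 180 hPa = 18000 Pa, q̄ = 0.0012 kg/kg → 0.0012 × 18000 / 9.8 = 2.20 mm
PW = 30.31 + 3.13 + 0.97 + 2.20 = 36.61 ≈ 36.6 mm.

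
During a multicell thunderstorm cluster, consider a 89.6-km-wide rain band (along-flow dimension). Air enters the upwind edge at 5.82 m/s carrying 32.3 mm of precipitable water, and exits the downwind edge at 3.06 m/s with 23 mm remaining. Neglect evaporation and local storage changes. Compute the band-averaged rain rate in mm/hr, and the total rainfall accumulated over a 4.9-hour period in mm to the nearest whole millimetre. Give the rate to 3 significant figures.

Column moisture flux per unit crosswind length is F = V × PW.
Inflow: F_in = 5.82 × 32.3 = 187.986 mm·m/s
Outflow: F_out = 3.06 × 23 = 70.38 mm·m/s
Steady-state rate R = (F_in − F_out)/L = (187.986 − 70.38) / 89600 m = 1.313e-03 mm/s.
R = 1.313e-03 × 3600 = 4.73 mm/hr.
Over 4.9 h: total = 4.73 × 4.9 = 23.177 ≈ 23 mm.

R ≈ 4.73 mm/hr; total ≈ 23 mm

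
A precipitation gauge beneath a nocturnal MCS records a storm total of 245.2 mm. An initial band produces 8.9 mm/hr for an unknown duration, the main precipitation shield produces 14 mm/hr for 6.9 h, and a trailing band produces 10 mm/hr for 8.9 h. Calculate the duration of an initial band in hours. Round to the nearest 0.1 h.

Known phases: 14 × 6.9 + 10 × 8.9 = 96.6 + 89 = 185.6 mm.
Remaining depth = 245.2 − 185.6 = 59.6 mm.
Duration = 59.6 / 8.9 = 6.7 h.

duration ≈ 6.7 h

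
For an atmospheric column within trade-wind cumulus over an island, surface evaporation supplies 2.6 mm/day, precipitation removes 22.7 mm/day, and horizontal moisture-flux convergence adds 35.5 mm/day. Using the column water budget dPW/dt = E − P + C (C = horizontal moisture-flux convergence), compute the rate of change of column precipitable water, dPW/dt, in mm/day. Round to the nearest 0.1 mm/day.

dPW/dt = E − P + C = 2.6 − 22.7 + (35.5) = 15.4 mm/day.

dPW/dt ≈ 15.4 mm/day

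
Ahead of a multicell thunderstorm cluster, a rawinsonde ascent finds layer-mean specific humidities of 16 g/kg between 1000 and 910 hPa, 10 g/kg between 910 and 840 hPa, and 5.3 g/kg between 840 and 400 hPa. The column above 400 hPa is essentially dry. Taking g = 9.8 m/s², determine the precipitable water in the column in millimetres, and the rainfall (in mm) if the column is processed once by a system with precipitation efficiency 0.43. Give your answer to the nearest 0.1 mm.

Precipitable water is the column-integrated vapour mass per unit area: PW = (1/g) Σ q̄ Δp, with q in kg/kg and Δp in Pa (1 kg/m² of water = 1 mm).
Layer 1000–910 hPa: Δp = 90 hPa = 9000 Pa, q̄ = 0.016 kg/kg → 0.016 × 9000 / 9.8 = 14.69 mm
Layer 910–840 hPa: Δp = 70 hPa = 7000 Pa, q̄ = 0.01 kg/kg → 0.01 × 7000 / 9.8 = 7.14 mm
Layer 840–400 hPa: Δp = 440 hPa = 44000 Pa, q̄ = 0.0053 kg/kg → 0.0053 × 44000 / 9.8 = 23.80 mm
PW = 14.69 + 7.14 + 23.80 = 45.63 ≈ 45.6 mm.
Rainfall = ε × PW = 0.43 × 45.6 = 19.6 mm.

PW ≈ 45.6 mm; rainfall ≈ 19.6 mm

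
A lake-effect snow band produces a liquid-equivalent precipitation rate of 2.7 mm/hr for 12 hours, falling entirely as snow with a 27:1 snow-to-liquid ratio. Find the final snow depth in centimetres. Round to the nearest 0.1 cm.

snow depth ≈ 87.5 cm

Liquid-equivalent depth = 2.7 × 12 = 32.4 mm.
Snow depth = 32.4 mm × 27 = 874.8 mm = 87.5 cm.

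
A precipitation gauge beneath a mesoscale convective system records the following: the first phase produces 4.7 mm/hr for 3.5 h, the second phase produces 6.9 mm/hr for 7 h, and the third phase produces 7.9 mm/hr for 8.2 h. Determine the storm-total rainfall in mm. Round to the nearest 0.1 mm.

Total = Σ Rᵢ Δtᵢ = 4.7 × 3.5 + 6.9 × 7 + 7.9 × 8.2
      = 16.45 + 48.3 + 64.78 = 129.5 mm.

total ≈ 129.5 mm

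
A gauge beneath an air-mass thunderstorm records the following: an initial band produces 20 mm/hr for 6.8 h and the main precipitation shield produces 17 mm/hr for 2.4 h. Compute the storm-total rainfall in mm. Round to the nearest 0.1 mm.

total ≈ 176.8 mm

Total = Σ Rᵢ Δtᵢ = 20 × 6.8 + 17 × 2.4
      = 136 + 40.8 = 176.8 mm.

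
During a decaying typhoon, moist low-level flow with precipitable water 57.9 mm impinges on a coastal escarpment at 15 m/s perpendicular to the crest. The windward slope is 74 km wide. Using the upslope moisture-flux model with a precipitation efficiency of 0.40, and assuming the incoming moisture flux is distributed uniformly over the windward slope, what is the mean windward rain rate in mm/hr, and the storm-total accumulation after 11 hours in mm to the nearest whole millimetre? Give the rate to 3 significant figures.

Incoming column moisture flux per unit ridge length: F = V × PW = 15 × 57.9 = 868.5 mm·m/s.
Spread over the 74 km slope with efficiency ε = 0.40: R = ε·F/W = 0.40 × 868.5 / 74000 m = 4.695e-03 mm/s.
R = 4.695e-03 × 3600 = 16.9 mm/hr.
Over 11 h: total = 16.9 × 11 = 185.9 ≈ 186 mm.

R ≈ 16.9 mm/hr; total ≈ 186 mm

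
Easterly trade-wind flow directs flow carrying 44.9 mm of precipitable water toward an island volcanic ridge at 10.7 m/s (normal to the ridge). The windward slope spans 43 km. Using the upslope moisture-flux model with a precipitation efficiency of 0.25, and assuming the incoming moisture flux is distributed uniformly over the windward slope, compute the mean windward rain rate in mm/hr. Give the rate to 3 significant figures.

R ≈ 10.1 mm/hr

Incoming column moisture flux per unit ridge length: F = V × PW = 10.7 × 44.9 = 480.43 mm·m/s.
Spread over the 43 km slope with efficiency ε = 0.25: R = ε·F/W = 0.25 × 480.43 / 43000 m = 2.793e-03 mm/s.
R = 2.793e-03 × 3600 = 10.1 mm/hr.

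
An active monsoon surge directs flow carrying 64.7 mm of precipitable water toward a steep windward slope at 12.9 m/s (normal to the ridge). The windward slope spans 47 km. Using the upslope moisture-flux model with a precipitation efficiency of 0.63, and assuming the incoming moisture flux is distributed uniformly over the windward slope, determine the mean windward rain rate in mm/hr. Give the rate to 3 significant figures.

Incoming column moisture flux per unit ridge length: F = V × PW = 12.9 × 64.7 = 834.63 mm·m/s.
Spread over the 47 km slope with efficiency ε = 0.63: R = ε·F/W = 0.63 × 834.63 / 47000 m = 1.119e-02 mm/s.
R = 1.119e-02 × 3600 = 40.3 mm/hr.

R ≈ 40.3 mm/hr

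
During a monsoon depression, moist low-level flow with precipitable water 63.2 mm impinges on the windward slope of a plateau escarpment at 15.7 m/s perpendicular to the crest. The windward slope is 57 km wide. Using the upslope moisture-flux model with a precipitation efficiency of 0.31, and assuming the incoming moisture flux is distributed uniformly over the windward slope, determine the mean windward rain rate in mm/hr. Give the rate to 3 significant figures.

R ≈ 19.4 mm/hr

Incoming column moisture flux per unit ridge length: F = V × PW = 15.7 × 63.2 = 992.24 mm·m/s.
Spread over the 57 km slope with efficiency ε = 0.31: R = ε·F/W = 0.31 × 992.24 / 57000 m = 5.396e-03 mm/s.
R = 5.396e-03 × 3600 = 19.4 mm/hr.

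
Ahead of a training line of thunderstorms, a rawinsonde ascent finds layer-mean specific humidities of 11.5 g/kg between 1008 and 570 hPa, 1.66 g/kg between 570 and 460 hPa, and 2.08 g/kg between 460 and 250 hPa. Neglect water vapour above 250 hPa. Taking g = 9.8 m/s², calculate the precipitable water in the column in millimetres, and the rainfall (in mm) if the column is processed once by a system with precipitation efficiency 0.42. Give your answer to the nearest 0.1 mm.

Precipitable water is the column-integrated vapour mass per unit area: PW = (1/g) Σ q̄ Δp, with q in kg/kg and Δp in Pa (1 kg/m² of water = 1 mm).
Layer 1008–570 hPa: Δp = 438 hPa = 43800 Pa, q̄ = 0.0115 kg/kg → 0.0115 × 43800 / 9.8 = 51.40 mm
Layer 570–460 hPa: Δp = 110 hPa = 11000 Pa, q̄ = 0.00166 kg/kg → 0.00166 × 11000 / 9.8 = 1.86 mm
Layer 460–250 hPa: Δp = 210 hPa = 21000 Pa, q̄ = 0.00208 kg/kg → 0.00208 × 21000 / 9.8 = 4.46 mm
PW = 51.40 + 1.86 + 4.46 = 57.72 ≈ 57.7 mm.
Rainfall = ε × PW = 0.42 × 57.7 = 24.2 mm.

PW ≈ 57.7 mm; rainfall ≈ 24.2 mm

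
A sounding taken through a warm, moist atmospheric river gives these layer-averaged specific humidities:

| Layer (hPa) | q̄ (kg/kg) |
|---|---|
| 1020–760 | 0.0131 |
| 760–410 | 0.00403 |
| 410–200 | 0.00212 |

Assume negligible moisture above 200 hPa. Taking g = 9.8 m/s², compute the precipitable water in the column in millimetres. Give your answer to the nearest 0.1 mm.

Precipitable water is the column-integrated vapour mass per unit area: PW = (1/g) Σ q̄ Δp, with q in kg/kg and Δp in Pa (1 kg/m² of water = 1 mm).
Layer 1020–760 hPa: Δp = 260 hPa = 26000 Pa, q̄ = 0.0131 kg/kg → 0.0131 × 26000 / 9.8 = 34.76 mm
Layer 760–410 hPa: Δp = 350 hPa = 35000 Pa, q̄ = 0.00403 kg/kg → 0.00403 × 35000 / 9.8 = 14.39 mm
Layer 410–200 hPa: Δp = 210 hPa = 21000 Pa, q̄ = 0.00212 kg/kg → 0.00212 × 21000 / 9.8 = 4.54 mm
PW = 34.76 + 14.39 + 4.54 = 53.69 ≈ 53.7 mm.

PW ≈ 53.7 mm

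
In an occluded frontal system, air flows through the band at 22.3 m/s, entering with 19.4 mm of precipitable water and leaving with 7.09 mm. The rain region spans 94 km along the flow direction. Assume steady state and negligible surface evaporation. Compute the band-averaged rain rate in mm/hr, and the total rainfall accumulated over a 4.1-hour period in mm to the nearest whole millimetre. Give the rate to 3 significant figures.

R ≈ 10.5 mm/hr; total ≈ 43 mm

Column moisture flux per unit crosswind length is F = V × PW.
Inflow: F_in = 22.3 × 19.4 = 432.62 mm·m/s
Outflow: F_out = 22.3 × 7.09 = 158.107 mm·m/s
Steady-state rate R = (F_in − F_out)/L = (432.62 − 158.107) / 94000 m = 2.920e-03 mm/s.
R = 2.920e-03 × 3600 = 10.5 mm/hr.
Over 4.1 h: total = 10.5 × 4.1 = 43.05 ≈ 43 mm.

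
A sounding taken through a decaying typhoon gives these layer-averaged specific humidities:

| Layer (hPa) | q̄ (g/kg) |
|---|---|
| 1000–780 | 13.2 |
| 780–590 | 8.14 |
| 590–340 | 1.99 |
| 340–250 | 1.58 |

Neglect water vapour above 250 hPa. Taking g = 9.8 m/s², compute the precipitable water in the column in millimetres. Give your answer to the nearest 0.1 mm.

Precipitable water is the column-integrated vapour mass per unit area: PW = (1/g) Σ q̄ Δp, with q in kg/kg and Δp in Pa (1 kg/m² of water = 1 mm).
Layer 1000–780 hPa: Δp = 220 hPa = 22000 Pa, q̄ = 0.0132 kg/kg → 0.0132 × 22000 / 9.8 = 29.63 mm
Layer 780–590 hPa: Δp = 190 hPa = 19000 Pa, q̄ = 0.00814 kg/kg → 0.00814 × 19000 / 9.8 = 15.78 mm
Layer 590–340 hPa: Δp = 250 hPa = 25000 Pa, q̄ = 0.00199 kg/kg → 0.00199 × 25000 / 9.8 = 5.08 mm
Layer 340–250 hPa: Δp = 90 hPa = 9000 Pa, q̄ = 0.00158 kg/kg → 0.00158 × 9000 / 9.8 = 1.45 mm
PW = 29.63 + 15.78 + 5.08 + 1.45 = 51.94 ≈ 51.9 mm.

PW ≈ 51.9 mm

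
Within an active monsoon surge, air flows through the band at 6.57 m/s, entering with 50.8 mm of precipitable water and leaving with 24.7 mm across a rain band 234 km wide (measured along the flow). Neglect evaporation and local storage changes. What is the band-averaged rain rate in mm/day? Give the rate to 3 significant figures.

R ≈ 63.3 mm/day

Column moisture flux per unit crosswind length is F = V × PW.
Inflow: F_in = 6.57 × 50.8 = 333.756 mm·m/s
Outflow: F_out = 6.57 × 24.7 = 162.279 mm·m/s
Steady-state rate R = (F_in − F_out)/L = (333.756 − 162.279) / 234000 m = 7.328e-04 mm/s.
R = 7.328e-04 × 3600 × 24 = 63.3 mm/day.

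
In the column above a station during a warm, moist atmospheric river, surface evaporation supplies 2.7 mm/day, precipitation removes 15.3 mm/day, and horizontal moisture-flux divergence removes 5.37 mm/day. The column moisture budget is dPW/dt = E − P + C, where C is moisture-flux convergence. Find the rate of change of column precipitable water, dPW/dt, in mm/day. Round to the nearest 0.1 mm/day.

dPW/dt = E − P + C = 2.7 − 15.3 + (-5.37) = -18.0 mm/day.

dPW/dt ≈ -18.0 mm/day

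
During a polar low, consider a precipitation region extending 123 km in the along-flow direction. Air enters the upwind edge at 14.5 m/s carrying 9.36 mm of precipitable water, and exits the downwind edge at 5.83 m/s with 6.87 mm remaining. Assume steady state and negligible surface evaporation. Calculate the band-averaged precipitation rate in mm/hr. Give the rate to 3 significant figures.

Column moisture flux per unit crosswind length is F = V × PW.
Inflow: F_in = 14.5 × 9.36 = 135.72 mm·m/s
Outflow: F_out = 5.83 × 6.87 = 40.0521 mm·m/s
Steady-state rate R = (F_in − F_out)/L = (135.72 − 40.0521) / 123000 m = 7.778e-04 mm/s.
R = 7.778e-04 × 3600 = 2.80 mm/hr.

R ≈ 2.80 mm/hr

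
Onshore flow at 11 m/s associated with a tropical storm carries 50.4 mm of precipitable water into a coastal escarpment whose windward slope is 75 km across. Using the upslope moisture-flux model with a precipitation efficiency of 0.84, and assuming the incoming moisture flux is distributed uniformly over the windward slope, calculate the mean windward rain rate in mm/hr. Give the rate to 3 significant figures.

Incoming column moisture flux per unit ridge length: F = V × PW = 11 × 50.4 = 554.4 mm·m/s.
Spread over the 75 km slope with efficiency ε = 0.84: R = ε·F/W = 0.84 × 554.4 / 75000 m = 6.209e-03 mm/s.
R = 6.209e-03 × 3600 = 22.4 mm/hr.

R ≈ 22.4 mm/hr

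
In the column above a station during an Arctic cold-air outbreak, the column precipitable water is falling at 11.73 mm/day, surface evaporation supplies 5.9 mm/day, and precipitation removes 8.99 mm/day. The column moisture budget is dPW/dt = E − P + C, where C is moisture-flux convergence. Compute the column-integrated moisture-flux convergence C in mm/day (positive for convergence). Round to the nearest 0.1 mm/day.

dPW/dt = -11.73 mm/day.
C = dPW/dt − E + P = (-11.73) − 5.9 + 8.99 = -8.6 mm/day.

C ≈ -8.6 mm/day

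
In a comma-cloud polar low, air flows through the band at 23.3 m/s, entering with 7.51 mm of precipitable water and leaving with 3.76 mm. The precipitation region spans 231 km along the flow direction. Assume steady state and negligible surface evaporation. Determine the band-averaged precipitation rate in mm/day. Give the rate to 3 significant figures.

Column moisture flux per unit crosswind length is F = V × PW.
Inflow: F_in = 23.3 × 7.51 = 174.983 mm·m/s
Outflow: F_out = 23.3 × 3.76 = 87.608 mm·m/s
Steady-state rate R = (F_in − F_out)/L = (174.983 − 87.608) / 231000 m = 3.782e-04 mm/s.
R = 3.782e-04 × 3600 × 24 = 32.7 mm/day.

R ≈ 32.7 mm/day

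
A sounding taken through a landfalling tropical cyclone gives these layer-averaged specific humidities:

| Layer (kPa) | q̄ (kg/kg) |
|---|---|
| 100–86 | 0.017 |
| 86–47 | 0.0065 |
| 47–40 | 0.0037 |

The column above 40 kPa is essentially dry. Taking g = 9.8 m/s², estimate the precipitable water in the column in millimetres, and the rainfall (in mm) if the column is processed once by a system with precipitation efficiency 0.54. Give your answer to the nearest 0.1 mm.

PW ≈ 52.8 mm; rainfall ≈ 28.5 mm

Precipitable water is the column-integrated vapour mass per unit area: PW = (1/g) Σ q̄ Δp, with q in kg/kg and Δp in Pa (1 kg/m² of water = 1 mm).
Layer 100–86 kPa: Δp = 140 hPa = 14000 Pa, q̄ = 0.017 kg/kg → 0.017 × 14000 / 9.8 = 24.29 mm
Layer 86–47 kPa: Δp = 390 hPa = 39000 Pa, q̄ = 0.0065 kg/kg → 0.0065 × 39000 / 9.8 = 25.87 mm
Layer 47–40 kPa: Δp = 70 hPa = 7000 Pa, q̄ = 0.0037 kg/kg → 0.0037 × 7000 / 9.8 = 2.64 mm
PW = 24.29 + 25.87 + 2.64 = 52.80 ≈ 52.8 mm.
Rainfall = ε × PW = 0.54 × 52.8 = 28.5 mm.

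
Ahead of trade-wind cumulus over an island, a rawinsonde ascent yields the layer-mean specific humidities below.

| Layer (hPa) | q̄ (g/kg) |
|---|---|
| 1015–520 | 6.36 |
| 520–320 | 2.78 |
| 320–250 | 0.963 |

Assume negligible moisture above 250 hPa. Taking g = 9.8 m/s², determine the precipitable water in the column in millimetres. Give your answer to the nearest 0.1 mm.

PW ≈ 38.5 mm

Precipitable water is the column-integrated vapour mass per unit area: PW = (1/g) Σ q̄ Δp, with q in kg/kg and Δp in Pa (1 kg/m² of water = 1 mm).
Layer 1015–520 hPa: Δp = 495 hPa = 49500 Pa, q̄ = 0.00636 kg/kg → 0.00636 × 49500 / 9.8 = 32.12 mm
Layer 520–320 hPa: Δp = 200 hPa = 20000 Pa, q̄ = 0.00278 kg/kg → 0.00278 × 20000 / 9.8 = 5.67 mm
Layer 320–250 hPa: Δp = 70 hPa = 7000 Pa, q̄ = 0.000963 kg/kg → 0.000963 × 7000 / 9.8 = 0.69 mm
PW = 32.12 + 5.67 + 0.69 = 38.48 ≈ 38.5 mm.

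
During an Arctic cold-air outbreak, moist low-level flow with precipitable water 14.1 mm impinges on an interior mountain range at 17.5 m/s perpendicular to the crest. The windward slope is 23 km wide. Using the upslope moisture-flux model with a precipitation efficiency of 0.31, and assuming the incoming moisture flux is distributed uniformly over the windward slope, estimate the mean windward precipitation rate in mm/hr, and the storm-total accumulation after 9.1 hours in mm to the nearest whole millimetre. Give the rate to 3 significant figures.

Incoming column moisture flux per unit ridge length: F = V × PW = 17.5 × 14.1 = 246.75 mm·m/s.
Spread over the 23 km slope with efficiency ε = 0.31: R = ε·F/W = 0.31 × 246.75 / 23000 m = 3.326e-03 mm/s.
R = 3.326e-03 × 3600 = 12.0 mm/hr.
Over 9.1 h: total = 12.0 × 9.1 = 109.2 ≈ 109 mm.

R ≈ 12.0 mm/hr; total ≈ 109 mm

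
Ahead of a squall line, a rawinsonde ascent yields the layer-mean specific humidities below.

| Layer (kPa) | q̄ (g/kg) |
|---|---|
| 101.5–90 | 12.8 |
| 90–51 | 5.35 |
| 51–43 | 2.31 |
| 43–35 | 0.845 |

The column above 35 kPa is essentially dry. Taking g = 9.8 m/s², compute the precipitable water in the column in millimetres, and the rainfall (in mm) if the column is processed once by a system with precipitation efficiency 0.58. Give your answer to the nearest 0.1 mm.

PW ≈ 38.9 mm; rainfall ≈ 22.6 mm

Precipitable water is the column-integrated vapour mass per unit area: PW = (1/g) Σ q̄ Δp, with q in kg/kg and Δp in Pa (1 kg/m² of water = 1 mm).
Layer 101.5–90 kPa: Δp = 115 hPa = 11500 Pa, q̄ = 0.0128 kg/kg → 0.0128 × 11500 / 9.8 = 15.02 mm
Layer 90–51 kPa: Δp = 390 hPa = 39000 Pa, q̄ = 0.00535 kg/kg → 0.00535 × 39000 / 9.8 = 21.29 mm
Layer 51–43 kPa: Δp = 80 hPa = 8000 Pa, q̄ = 0.00231 kg/kg → 0.00231 × 8000 / 9.8 = 1.89 mm
Layer 43–35 kPa: Δp = 80 hPa = 8000 Pa, q̄ = 0.000845 kg/kg → 0.000845 × 8000 / 9.8 = 0.69 mm
PW = 15.02 + 21.29 + 1.89 + 0.69 = 38.89 ≈ 38.9 mm.
Rainfall = ε × PW = 0.58 × 38.9 = 22.6 mm.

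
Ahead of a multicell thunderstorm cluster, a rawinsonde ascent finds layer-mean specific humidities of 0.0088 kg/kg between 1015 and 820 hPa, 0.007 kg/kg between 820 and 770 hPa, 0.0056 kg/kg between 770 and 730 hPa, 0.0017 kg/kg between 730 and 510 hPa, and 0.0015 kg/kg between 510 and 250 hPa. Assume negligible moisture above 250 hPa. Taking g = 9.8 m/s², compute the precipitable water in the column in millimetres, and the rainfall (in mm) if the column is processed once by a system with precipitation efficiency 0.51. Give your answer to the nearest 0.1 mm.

Precipitable water is the column-integrated vapour mass per unit area: PW = (1/g) Σ q̄ Δp, with q in kg/kg and Δp in Pa (1 kg/m² of water = 1 mm).
Layer 1015–820 hPa: Δp = 195 hPa = 19500 Pa, q̄ = 0.0088 kg/kg → 0.0088 × 19500 / 9.8 = 17.51 mm
Layer 820–770 hPa: Δp = 50 hPa = 5000 Pa, q̄ = 0.007 kg/kg → 0.007 × 5000 / 9.8 = 3.57 mm
Layer 770–730 hPa: Δp = 40 hPa = 4000 Pa, q̄ = 0.0056 kg/kg → 0.0056 × 4000 / 9.8 = 2.29 mm
Layer 730–510 hPa: Δp = 220 hPa = 22000 Pa, q̄ = 0.0017 kg/kg → 0.0017 × 22000 / 9.8 = 3.82 mm
Layer 510–250 hPa: Δp = 260 hPa = 26000 Pa, q̄ = 0.0015 kg/kg → 0.0015 × 26000 / 9.8 = 3.98 mm
PW = 17.51 + 3.57 + 2.29 + 3.82 + 3.98 = 31.17 ≈ 31.2 mm.
Rainfall = ε × PW = 0.51 × 31.2 = 15.9 mm.

PW ≈ 31.2 mm; rainfall ≈ 15.9 mm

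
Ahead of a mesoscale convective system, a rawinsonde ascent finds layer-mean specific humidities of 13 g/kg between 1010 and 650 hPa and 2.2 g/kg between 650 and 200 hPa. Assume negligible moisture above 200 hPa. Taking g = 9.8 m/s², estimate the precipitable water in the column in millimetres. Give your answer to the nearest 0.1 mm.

PW ≈ 57.9 mm

Precipitable water is the column-integrated vapour mass per unit area: PW = (1/g) Σ q̄ Δp, with q in kg/kg and Δp in Pa (1 kg/m² of water = 1 mm).
Layer 1010–650 hPa: Δp = 360 hPa = 36000 Pa, q̄ = 0.013 kg/kg → 0.013 × 36000 / 9.8 = 47.76 mm
Layer 650–200 hPa: Δp = 450 hPa = 45000 Pa, q̄ = 0.0022 kg/kg → 0.0022 × 45000 / 9.8 = 10.10 mm
PW = 47.76 + 10.10 = 57.86 ≈ 57.9 mm.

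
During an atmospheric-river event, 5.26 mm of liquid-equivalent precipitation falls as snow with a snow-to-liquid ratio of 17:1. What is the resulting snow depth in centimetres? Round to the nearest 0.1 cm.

Snow depth = liquid × ratio = 5.26 mm × 17 = 89.42 mm = 8.9 cm.

snow depth ≈ 8.9 cm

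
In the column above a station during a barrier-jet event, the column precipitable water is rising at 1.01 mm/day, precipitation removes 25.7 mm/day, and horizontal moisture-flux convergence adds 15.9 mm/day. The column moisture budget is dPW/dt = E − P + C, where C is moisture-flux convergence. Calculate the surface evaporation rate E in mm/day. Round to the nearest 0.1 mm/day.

E ≈ 10.8 mm/day

dPW/dt = +1.01 mm/day.
E = dPW/dt + P − C = (+1.01) + 25.7 − (15.9) = 10.8 mm/day.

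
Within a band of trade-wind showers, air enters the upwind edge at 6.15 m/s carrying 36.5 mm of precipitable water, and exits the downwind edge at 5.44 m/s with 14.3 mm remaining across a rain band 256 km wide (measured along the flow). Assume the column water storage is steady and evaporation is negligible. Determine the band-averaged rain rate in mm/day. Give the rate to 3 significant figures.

R ≈ 49.5 mm/day

Column moisture flux per unit crosswind length is F = V × PW.
Inflow: F_in = 6.15 × 36.5 = 224.475 mm·m/s
Outflow: F_out = 5.44 × 14.3 = 77.792 mm·m/s
Steady-state rate R = (F_in − F_out)/L = (224.475 − 77.792) / 256000 m = 5.730e-04 mm/s.
R = 5.730e-04 × 3600 × 24 = 49.5 mm/day.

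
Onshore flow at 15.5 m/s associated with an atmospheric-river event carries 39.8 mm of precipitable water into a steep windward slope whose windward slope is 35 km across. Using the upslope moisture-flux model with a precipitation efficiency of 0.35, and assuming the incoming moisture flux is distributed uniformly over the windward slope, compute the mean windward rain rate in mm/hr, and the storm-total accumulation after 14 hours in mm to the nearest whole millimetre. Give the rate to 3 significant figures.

Incoming column moisture flux per unit ridge length: F = V × PW = 15.5 × 39.8 = 616.9 mm·m/s.
Spread over the 35 km slope with efficiency ε = 0.35: R = ε·F/W = 0.35 × 616.9 / 35000 m = 6.169e-03 mm/s.
R = 6.169e-03 × 3600 = 22.2 mm/hr.
Over 14 h: total = 22.2 × 14 = 310.8 ≈ 311 mm.

R ≈ 22.2 mm/hr; total ≈ 311 mm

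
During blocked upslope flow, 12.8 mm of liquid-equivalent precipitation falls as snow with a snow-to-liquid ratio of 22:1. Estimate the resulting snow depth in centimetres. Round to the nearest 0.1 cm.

Snow depth = liquid × ratio = 12.8 mm × 22 = 281.6 mm = 28.2 cm.

snow depth ≈ 28.2 cm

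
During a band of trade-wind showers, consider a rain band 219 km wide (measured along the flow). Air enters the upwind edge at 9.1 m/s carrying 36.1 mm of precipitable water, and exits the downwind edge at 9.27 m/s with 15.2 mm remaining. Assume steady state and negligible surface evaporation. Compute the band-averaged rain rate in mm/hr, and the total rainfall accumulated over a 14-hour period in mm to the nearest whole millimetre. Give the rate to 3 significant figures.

R ≈ 3.08 mm/hr; total ≈ 43 mm

Column moisture flux per unit crosswind length is F = V × PW.
Inflow: F_in = 9.1 × 36.1 = 328.51 mm·m/s
Outflow: F_out = 9.27 × 15.2 = 140.904 mm·m/s
Steady-state rate R = (F_in − F_out)/L = (328.51 − 140.904) / 219000 m = 8.566e-04 mm/s.
R = 8.566e-04 × 3600 = 3.08 mm/hr.
Over 14 h: total = 3.08 × 14 = 43.12 ≈ 43 mm.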